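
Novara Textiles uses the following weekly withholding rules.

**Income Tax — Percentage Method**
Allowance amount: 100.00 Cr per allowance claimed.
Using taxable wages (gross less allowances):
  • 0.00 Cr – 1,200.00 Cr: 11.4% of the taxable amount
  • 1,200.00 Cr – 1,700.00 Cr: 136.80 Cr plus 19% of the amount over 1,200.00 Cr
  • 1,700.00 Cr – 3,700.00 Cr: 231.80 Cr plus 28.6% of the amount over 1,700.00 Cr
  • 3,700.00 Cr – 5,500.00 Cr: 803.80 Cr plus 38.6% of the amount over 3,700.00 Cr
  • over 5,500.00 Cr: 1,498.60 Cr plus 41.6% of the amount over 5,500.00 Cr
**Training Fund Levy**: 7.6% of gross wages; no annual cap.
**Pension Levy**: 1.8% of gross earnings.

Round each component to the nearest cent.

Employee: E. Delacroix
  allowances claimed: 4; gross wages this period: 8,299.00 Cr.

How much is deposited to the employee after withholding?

Income Tax: taxable = 8,299.00 Cr − 4×100.00 Cr = 7,899.00 Cr
  1,498.60 Cr + 41.6% × (7,899.00 Cr − 5,500.00 Cr) = 1,498.60 Cr + 41.6% × 2,399.00 Cr = 2,496.58 Cr
Training Fund Levy: 7.6% × 8,299.00 Cr = 630.72 Cr
Pension Levy: 1.8% × 8,299.00 Cr = 149.38 Cr
Total withheld: 2,496.58 Cr + 630.72 Cr + 149.38 Cr = 3,276.68 Cr
Net pay: 8,299.00 Cr − 3,276.68 Cr = 5,022.32 Cr

5,022.32 Cr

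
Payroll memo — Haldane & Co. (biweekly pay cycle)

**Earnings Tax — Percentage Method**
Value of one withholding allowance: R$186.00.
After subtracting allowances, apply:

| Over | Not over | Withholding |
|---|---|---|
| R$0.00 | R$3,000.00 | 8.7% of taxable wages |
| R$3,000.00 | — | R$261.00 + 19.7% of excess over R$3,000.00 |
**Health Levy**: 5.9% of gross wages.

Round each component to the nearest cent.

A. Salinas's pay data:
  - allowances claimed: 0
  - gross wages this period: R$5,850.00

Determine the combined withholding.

Earnings Tax: taxable = R$5,850.00
  R$261.00 + 19.7% × (R$5,850.00 − R$3,000.00) = R$261.00 + 19.7% × R$2,850.00 = R$822.45
Health Levy: 5.9% × R$5,850.00 = R$345.15
Total: R$822.45 + R$345.15 = R$1,167.60

R$1,167.60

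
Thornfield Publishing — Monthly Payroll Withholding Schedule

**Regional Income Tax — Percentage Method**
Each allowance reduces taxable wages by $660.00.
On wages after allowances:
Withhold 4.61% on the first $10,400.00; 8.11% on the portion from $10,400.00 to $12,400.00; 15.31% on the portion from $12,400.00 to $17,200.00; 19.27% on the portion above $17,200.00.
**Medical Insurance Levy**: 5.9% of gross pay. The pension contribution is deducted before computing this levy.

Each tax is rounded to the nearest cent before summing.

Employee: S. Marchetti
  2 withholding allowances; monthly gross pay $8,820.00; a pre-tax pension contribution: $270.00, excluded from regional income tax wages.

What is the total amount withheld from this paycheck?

$837.75

Regional Income Tax: taxable = $8,820.00 − $270.00 − 2×$660.00 = $7,230.00
  4.61% × $7,230.00 = $333.30
Medical Insurance Levy: 5.9% × $8,550.00 = $504.45
Total: $333.30 + $504.45 = $837.75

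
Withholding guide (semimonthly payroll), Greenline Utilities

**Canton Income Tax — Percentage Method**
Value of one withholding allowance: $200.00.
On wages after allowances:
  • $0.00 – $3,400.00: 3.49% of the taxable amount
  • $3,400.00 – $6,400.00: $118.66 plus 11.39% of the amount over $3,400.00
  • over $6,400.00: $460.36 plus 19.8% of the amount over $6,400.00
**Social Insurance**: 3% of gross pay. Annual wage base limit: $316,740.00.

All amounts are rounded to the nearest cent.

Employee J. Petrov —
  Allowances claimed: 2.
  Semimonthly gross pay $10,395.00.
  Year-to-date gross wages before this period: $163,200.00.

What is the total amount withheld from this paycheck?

Canton Income Tax: taxable = $10,395.00 − 2×$200.00 = $9,995.00
  $460.36 + 19.8% × ($9,995.00 − $6,400.00) = $460.36 + 19.8% × $3,595.00 = $1,172.17
Social Insurance: 3% × $10,395.00 = $311.85
Total: $1,172.17 + $311.85 = $1,484.02

$1,484.02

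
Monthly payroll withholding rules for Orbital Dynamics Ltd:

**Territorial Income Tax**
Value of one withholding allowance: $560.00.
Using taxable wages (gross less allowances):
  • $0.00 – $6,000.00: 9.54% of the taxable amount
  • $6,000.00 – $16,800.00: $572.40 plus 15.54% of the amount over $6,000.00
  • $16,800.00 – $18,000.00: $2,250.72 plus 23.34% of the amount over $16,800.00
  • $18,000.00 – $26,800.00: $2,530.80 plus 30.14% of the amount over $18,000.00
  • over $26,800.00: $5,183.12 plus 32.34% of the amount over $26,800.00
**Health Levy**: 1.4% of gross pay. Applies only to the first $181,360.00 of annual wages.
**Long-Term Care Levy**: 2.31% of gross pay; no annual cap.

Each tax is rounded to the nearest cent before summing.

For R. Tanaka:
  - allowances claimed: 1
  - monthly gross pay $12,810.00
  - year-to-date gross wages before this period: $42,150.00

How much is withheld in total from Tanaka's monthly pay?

$2,018.90

Territorial Income Tax: taxable = $12,810.00 − 1×$560.00 = $12,250.00
  $572.40 + 15.54% × ($12,250.00 − $6,000.00) = $572.40 + 15.54% × $6,250.00 = $1,543.65
Health Levy: 1.4% × $12,810.00 = $179.34
Long-Term Care Levy: 2.31% × $12,810.00 = $295.91
Total: $1,543.65 + $179.34 + $295.91 = $2,018.90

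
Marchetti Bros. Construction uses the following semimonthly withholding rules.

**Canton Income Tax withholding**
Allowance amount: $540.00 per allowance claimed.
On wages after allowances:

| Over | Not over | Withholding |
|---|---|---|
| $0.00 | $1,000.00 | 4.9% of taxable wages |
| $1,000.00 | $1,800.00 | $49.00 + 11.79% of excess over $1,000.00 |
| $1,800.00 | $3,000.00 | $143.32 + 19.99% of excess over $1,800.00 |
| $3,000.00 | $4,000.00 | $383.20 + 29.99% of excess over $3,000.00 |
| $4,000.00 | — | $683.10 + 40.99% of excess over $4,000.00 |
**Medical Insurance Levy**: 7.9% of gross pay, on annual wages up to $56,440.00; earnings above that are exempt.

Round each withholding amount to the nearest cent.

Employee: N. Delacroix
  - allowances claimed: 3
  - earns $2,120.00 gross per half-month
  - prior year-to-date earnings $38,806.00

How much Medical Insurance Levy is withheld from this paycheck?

$167.48

Medical Insurance Levy: 7.9% × $2,120.00 = $167.48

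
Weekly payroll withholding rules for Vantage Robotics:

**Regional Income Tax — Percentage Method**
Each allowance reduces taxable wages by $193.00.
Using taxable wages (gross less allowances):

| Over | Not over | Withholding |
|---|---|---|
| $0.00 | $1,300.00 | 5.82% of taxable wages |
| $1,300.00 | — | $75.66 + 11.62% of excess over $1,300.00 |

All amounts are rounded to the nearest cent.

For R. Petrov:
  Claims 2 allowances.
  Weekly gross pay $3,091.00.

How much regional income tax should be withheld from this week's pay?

Regional Income Tax: taxable = $3,091.00 − 2×$193.00 = $2,705.00
  $75.66 + 11.62% × ($2,705.00 − $1,300.00) = $75.66 + 11.62% × $1,405.00 = $238.92

$238.92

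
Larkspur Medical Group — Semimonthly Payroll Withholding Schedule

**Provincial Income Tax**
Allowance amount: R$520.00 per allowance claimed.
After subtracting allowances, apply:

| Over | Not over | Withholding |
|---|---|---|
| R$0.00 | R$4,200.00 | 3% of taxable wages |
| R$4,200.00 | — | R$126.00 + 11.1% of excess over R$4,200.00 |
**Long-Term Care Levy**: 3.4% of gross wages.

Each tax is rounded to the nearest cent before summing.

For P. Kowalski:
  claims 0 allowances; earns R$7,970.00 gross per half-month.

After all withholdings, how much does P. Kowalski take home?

R$7,154.55

Provincial Income Tax: taxable = R$7,970.00
  R$126.00 + 11.1% × (R$7,970.00 − R$4,200.00) = R$126.00 + 11.1% × R$3,770.00 = R$544.47
Long-Term Care Levy: 3.4% × R$7,970.00 = R$270.98
Total withheld: R$544.47 + R$270.98 = R$815.45
Net pay: R$7,970.00 − R$815.45 = R$7,154.55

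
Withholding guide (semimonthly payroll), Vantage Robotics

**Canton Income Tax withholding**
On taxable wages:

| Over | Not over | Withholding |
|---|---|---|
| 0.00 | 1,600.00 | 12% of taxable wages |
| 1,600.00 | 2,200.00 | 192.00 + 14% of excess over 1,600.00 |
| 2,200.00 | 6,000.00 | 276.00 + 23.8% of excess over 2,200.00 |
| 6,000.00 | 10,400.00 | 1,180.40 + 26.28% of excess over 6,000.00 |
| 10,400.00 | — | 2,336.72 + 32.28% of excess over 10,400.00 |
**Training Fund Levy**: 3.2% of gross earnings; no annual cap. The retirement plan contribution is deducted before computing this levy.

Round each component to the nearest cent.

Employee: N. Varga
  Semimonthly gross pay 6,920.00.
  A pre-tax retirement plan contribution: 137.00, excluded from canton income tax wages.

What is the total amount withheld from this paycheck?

Canton Income Tax: taxable = 6,920.00 − 137.00 = 6,783.00
  1,180.40 + 26.28% × (6,783.00 − 6,000.00) = 1,180.40 + 26.28% × 783.00 = 1,386.17
Training Fund Levy: 3.2% × 6,783.00 = 217.06
Total: 1,386.17 + 217.06 = 1,603.23

1,603.23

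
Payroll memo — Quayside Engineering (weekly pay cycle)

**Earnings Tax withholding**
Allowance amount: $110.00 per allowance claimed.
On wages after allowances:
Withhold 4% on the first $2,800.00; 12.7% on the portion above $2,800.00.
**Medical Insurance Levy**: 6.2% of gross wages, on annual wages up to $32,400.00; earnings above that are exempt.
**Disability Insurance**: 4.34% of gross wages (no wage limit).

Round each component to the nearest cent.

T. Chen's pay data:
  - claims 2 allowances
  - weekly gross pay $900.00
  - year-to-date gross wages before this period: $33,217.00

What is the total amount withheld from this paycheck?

Earnings Tax: taxable = $900.00 − 2×$110.00 = $680.00
  4% × $680.00 = $27.20
Medical Insurance Levy: YTD $33,217.00 ≥ cap $32,400.00 → $0.00
Disability Insurance: 4.34% × $900.00 = $39.06
Total: $27.20 + $0.00 + $39.06 = $66.26

$66.26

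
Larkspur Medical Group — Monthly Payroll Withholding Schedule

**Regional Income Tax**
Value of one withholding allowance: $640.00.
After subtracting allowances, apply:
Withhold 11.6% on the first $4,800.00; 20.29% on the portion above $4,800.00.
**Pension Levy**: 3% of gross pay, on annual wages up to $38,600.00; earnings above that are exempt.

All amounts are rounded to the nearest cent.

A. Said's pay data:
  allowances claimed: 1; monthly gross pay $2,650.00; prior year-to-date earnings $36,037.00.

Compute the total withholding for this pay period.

$310.05

Regional Income Tax: taxable = $2,650.00 − 1×$640.00 = $2,010.00
  11.6% × $2,010.00 = $233.16
Pension Levy: cap $38,600.00 − YTD $36,037.00 = $2,563.00 subject; 3% × $2,563.00 = $76.89
Total: $233.16 + $76.89 = $310.05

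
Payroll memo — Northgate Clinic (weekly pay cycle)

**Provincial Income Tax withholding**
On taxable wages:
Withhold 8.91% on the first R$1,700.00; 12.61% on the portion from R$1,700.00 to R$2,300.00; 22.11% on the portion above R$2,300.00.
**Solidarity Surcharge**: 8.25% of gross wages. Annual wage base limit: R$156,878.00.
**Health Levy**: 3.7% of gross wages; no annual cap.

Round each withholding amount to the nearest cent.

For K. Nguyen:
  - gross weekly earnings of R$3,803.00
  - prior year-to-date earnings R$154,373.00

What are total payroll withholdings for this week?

R$906.81

Provincial Income Tax: taxable = R$3,803.00
  R$227.13 + 22.11% × (R$3,803.00 − R$2,300.00) = R$227.13 + 22.11% × R$1,503.00 = R$559.44
Solidarity Surcharge: cap R$156,878.00 − YTD R$154,373.00 = R$2,505.00 subject; 8.25% × R$2,505.00 = R$206.66
Health Levy: 3.7% × R$3,803.00 = R$140.71
Total: R$559.44 + R$206.66 + R$140.71 = R$906.81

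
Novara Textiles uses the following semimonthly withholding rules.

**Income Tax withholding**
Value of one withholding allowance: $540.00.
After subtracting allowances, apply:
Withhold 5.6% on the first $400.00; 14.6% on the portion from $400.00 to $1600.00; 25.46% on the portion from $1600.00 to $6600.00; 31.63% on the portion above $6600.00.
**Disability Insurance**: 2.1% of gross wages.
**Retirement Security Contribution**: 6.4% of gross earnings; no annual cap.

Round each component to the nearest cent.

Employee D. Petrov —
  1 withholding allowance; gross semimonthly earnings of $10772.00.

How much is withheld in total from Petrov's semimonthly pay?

Income Tax: taxable = $10772.00 − 1×$540.00 = $10232.00
  $1470.60 + 31.63% × ($10232.00 − $6600.00) = $1470.60 + 31.63% × $3632.00 = $2619.40
Disability Insurance: 2.1% × $10772.00 = $226.21
Retirement Security Contribution: 6.4% × $10772.00 = $689.41
Total: $2619.40 + $226.21 + $689.41 = $3535.02

$3535.02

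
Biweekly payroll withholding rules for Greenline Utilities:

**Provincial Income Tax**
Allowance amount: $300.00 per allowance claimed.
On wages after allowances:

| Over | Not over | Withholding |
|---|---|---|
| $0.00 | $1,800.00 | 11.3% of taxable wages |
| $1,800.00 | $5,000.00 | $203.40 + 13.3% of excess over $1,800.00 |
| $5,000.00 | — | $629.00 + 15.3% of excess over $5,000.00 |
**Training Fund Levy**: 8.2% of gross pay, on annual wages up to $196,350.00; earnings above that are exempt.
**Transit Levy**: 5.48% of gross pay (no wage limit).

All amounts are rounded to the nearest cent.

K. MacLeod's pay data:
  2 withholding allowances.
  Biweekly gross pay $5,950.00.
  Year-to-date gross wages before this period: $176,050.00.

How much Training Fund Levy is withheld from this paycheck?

$487.90

Training Fund Levy: 8.2% × $5,950.00 = $487.90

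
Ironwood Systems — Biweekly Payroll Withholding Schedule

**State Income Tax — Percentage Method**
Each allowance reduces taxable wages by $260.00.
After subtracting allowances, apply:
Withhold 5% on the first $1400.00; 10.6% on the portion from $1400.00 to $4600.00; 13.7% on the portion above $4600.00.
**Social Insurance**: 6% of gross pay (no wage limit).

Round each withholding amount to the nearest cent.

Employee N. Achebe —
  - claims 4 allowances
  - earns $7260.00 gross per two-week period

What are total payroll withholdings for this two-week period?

State Income Tax: taxable = $7260.00 − 4×$260.00 = $6220.00
  $409.20 + 13.7% × ($6220.00 − $4600.00) = $409.20 + 13.7% × $1620.00 = $631.14
Social Insurance: 6% × $7260.00 = $435.60
Total: $631.14 + $435.60 = $1066.74

$1066.74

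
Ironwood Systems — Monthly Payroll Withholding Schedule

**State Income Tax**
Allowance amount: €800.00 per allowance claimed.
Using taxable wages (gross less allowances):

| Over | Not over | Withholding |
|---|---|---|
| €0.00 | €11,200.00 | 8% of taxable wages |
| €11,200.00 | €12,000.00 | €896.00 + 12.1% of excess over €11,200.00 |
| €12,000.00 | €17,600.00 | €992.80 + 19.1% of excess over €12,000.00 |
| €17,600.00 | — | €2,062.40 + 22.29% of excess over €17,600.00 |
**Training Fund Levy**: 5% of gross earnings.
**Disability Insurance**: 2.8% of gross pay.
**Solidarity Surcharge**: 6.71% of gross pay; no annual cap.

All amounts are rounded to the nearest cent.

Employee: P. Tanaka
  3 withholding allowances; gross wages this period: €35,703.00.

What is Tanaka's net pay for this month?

€24,959.90

State Income Tax: taxable = €35,703.00 − 3×€800.00 = €33,303.00
  €2,062.40 + 22.29% × (€33,303.00 − €17,600.00) = €2,062.40 + 22.29% × €15,703.00 = €5,562.60
Training Fund Levy: 5% × €35,703.00 = €1,785.15
Disability Insurance: 2.8% × €35,703.00 = €999.68
Solidarity Surcharge: 6.71% × €35,703.00 = €2,395.67
Total withheld: €5,562.60 + €1,785.15 + €999.68 + €2,395.67 = €10,743.10
Net pay: €35,703.00 − €10,743.10 = €24,959.90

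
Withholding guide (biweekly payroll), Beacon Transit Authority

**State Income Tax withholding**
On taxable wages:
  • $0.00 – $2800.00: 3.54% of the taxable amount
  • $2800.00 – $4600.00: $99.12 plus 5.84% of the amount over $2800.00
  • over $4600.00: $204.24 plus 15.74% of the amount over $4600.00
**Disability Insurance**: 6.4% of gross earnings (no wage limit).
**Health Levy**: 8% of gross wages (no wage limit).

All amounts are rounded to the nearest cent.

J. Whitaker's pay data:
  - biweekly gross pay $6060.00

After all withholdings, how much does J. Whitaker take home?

State Income Tax: taxable = $6060.00
  $204.24 + 15.74% × ($6060.00 − $4600.00) = $204.24 + 15.74% × $1460.00 = $434.04
Disability Insurance: 6.4% × $6060.00 = $387.84
Health Levy: 8% × $6060.00 = $484.80
Total withheld: $434.04 + $387.84 + $484.80 = $1306.68
Net pay: $6060.00 − $1306.68 = $4753.32

$4753.32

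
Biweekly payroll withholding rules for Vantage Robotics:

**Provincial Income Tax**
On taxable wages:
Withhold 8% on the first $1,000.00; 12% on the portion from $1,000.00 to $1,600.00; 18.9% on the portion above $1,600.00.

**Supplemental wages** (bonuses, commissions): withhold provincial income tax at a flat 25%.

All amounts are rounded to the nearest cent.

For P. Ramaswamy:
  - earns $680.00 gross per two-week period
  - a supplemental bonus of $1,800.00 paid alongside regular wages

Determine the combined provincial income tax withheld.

Provincial Income Tax: taxable = $680.00
  8% × $680.00 = $54.40
Supplemental (25% flat on bonus): 25% × $1,800.00 = $450.00
Total provincial income tax: $54.40 + $450.00 = $504.40

$504.40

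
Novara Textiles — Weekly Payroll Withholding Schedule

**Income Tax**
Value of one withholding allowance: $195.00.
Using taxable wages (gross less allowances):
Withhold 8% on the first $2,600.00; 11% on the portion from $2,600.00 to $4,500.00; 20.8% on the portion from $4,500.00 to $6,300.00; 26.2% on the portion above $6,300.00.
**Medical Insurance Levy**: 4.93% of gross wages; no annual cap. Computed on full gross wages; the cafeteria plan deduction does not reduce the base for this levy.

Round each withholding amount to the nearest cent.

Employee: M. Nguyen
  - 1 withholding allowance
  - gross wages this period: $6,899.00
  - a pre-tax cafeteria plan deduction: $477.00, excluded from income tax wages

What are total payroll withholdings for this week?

$1,116.34

Income Tax: taxable = $6,899.00 − $477.00 − 1×$195.00 = $6,227.00
  $417.00 + 20.8% × ($6,227.00 − $4,500.00) = $417.00 + 20.8% × $1,727.00 = $776.22
Medical Insurance Levy: 4.93% × $6,899.00 = $340.12
Total: $776.22 + $340.12 = $1,116.34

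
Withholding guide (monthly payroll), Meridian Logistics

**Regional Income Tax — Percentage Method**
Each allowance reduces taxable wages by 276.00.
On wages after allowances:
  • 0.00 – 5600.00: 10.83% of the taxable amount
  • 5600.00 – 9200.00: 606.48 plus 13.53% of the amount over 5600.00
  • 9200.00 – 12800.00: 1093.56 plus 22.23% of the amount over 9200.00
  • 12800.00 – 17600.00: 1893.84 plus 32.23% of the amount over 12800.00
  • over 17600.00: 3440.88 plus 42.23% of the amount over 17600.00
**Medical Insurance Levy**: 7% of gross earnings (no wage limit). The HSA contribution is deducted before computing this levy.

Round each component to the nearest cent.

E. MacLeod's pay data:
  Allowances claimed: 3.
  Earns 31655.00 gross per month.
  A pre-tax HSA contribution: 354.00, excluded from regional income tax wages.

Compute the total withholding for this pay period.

Regional Income Tax: taxable = 31655.00 − 354.00 − 3×276.00 = 30473.00
  3440.88 + 42.23% × (30473.00 − 17600.00) = 3440.88 + 42.23% × 12873.00 = 8877.15
Medical Insurance Levy: 7% × 31301.00 = 2191.07
Total: 8877.15 + 2191.07 = 11068.22

11068.22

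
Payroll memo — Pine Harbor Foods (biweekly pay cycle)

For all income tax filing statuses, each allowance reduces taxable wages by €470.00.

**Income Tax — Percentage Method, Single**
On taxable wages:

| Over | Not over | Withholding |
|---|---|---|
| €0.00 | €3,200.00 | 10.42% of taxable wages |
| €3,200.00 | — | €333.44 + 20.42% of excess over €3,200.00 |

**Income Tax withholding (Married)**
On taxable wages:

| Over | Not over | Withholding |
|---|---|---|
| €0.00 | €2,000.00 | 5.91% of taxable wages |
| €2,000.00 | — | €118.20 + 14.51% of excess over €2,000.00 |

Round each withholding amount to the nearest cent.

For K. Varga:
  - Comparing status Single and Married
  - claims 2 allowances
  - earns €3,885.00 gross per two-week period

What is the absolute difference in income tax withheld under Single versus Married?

Income Tax (Single): taxable = €3,885.00 − 2×€470.00 = €2,945.00
  10.42% × €2,945.00 = €306.87
Income Tax (Married): taxable = €3,885.00 − 2×€470.00 = €2,945.00
  €118.20 + 14.51% × (€2,945.00 − €2,000.00) = €118.20 + 14.51% × €945.00 = €255.32
Difference: |€306.87 − €255.32| = €51.55 (higher under Single)

€51.55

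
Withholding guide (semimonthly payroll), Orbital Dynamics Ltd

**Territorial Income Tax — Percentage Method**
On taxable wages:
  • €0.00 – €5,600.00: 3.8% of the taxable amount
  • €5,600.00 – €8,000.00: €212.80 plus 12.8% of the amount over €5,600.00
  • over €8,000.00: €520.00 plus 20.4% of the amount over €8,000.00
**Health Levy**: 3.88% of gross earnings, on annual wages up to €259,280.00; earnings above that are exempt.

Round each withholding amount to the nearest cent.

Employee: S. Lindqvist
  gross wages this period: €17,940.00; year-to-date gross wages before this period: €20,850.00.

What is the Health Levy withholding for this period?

€696.07

Health Levy: 3.88% × €17,940.00 = €696.07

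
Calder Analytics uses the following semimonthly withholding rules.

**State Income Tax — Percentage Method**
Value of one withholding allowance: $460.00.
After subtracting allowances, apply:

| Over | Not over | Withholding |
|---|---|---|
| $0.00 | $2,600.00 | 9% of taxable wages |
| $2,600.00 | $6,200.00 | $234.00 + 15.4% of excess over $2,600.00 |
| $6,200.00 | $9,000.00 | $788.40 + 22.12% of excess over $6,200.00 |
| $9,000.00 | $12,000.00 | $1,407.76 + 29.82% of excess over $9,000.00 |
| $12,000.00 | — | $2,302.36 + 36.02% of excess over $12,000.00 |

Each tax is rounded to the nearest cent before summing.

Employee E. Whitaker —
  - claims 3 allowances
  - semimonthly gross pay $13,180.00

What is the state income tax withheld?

State Income Tax: taxable = $13,180.00 − 3×$460.00 = $11,800.00
  $1,407.76 + 29.82% × ($11,800.00 − $9,000.00) = $1,407.76 + 29.82% × $2,800.00 = $2,242.72

$2,242.72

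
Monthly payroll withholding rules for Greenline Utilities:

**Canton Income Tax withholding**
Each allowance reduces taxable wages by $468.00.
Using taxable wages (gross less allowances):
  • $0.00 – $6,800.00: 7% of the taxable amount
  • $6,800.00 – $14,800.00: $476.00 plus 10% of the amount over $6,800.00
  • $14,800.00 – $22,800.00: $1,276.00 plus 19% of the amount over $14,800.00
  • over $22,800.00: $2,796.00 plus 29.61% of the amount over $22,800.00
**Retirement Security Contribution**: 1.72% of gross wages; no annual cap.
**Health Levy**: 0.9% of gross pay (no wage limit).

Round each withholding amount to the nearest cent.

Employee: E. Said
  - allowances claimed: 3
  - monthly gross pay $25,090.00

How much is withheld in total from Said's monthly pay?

$3,715.70

Canton Income Tax: taxable = $25,090.00 − 3×$468.00 = $23,686.00
  $2,796.00 + 29.61% × ($23,686.00 − $22,800.00) = $2,796.00 + 29.61% × $886.00 = $3,058.34
Retirement Security Contribution: 1.72% × $25,090.00 = $431.55
Health Levy: 0.9% × $25,090.00 = $225.81
Total: $3,058.34 + $431.55 + $225.81 = $3,715.70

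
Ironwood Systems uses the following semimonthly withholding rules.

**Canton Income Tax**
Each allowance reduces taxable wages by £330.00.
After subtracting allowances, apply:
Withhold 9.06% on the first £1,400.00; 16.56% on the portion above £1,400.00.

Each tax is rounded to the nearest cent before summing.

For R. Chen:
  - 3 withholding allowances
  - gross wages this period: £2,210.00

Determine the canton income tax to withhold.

Canton Income Tax: taxable = £2,210.00 − 3×£330.00 = £1,220.00
  9.06% × £1,220.00 = £110.53

£110.53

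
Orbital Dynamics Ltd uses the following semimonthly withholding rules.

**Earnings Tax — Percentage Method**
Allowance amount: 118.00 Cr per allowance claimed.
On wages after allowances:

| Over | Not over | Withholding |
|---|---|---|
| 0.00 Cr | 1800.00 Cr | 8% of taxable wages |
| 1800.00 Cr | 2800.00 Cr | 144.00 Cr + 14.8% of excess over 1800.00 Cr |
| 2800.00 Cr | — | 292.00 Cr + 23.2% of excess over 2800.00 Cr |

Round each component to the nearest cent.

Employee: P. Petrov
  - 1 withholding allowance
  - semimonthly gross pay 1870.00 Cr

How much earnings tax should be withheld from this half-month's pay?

140.16 Cr

Earnings Tax: taxable = 1870.00 Cr − 1×118.00 Cr = 1752.00 Cr
  8% × 1752.00 Cr = 140.16 Cr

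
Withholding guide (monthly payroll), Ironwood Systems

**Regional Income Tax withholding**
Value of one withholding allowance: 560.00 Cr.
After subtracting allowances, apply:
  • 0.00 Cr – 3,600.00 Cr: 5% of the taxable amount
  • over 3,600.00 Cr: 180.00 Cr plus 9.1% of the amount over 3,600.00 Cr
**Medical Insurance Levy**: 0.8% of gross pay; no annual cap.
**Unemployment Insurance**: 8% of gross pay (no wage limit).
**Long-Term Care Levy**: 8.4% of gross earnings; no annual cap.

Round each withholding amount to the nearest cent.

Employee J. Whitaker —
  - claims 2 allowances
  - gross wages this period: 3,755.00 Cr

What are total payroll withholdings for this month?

777.61 Cr

Regional Income Tax: taxable = 3,755.00 Cr − 2×560.00 Cr = 2,635.00 Cr
  5% × 2,635.00 Cr = 131.75 Cr
Medical Insurance Levy: 0.8% × 3,755.00 Cr = 30.04 Cr
Unemployment Insurance: 8% × 3,755.00 Cr = 300.40 Cr
Long-Term Care Levy: 8.4% × 3,755.00 Cr = 315.42 Cr
Total: 131.75 Cr + 30.04 Cr + 300.40 Cr + 315.42 Cr = 777.61 Cr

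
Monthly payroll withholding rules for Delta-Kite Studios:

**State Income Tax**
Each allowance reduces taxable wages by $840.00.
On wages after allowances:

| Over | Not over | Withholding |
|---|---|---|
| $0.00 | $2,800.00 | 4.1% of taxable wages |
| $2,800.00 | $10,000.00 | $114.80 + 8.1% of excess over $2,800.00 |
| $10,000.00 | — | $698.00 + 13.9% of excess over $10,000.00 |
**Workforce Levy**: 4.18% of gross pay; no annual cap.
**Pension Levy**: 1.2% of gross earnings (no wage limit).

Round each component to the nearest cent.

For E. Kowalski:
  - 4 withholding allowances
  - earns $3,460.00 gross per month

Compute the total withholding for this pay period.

State Income Tax: taxable = $3,460.00 − 4×$840.00 = $100.00
  4.1% × $100.00 = $4.10
Workforce Levy: 4.18% × $3,460.00 = $144.63
Pension Levy: 1.2% × $3,460.00 = $41.52
Total: $4.10 + $144.63 + $41.52 = $190.25

$190.25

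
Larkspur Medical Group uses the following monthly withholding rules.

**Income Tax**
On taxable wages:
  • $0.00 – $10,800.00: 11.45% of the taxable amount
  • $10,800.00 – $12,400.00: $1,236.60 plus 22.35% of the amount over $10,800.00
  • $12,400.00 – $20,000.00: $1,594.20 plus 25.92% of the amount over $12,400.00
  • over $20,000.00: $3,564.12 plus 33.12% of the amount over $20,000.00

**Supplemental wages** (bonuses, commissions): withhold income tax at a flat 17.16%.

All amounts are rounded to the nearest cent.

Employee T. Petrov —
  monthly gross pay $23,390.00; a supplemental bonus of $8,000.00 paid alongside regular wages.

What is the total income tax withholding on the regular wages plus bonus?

Income Tax: taxable = $23,390.00
  $3,564.12 + 33.12% × ($23,390.00 − $20,000.00) = $3,564.12 + 33.12% × $3,390.00 = $4,686.89
Supplemental (17.16% flat on bonus): 17.16% × $8,000.00 = $1,372.80
Total income tax: $4,686.89 + $1,372.80 = $6,059.69

$6,059.69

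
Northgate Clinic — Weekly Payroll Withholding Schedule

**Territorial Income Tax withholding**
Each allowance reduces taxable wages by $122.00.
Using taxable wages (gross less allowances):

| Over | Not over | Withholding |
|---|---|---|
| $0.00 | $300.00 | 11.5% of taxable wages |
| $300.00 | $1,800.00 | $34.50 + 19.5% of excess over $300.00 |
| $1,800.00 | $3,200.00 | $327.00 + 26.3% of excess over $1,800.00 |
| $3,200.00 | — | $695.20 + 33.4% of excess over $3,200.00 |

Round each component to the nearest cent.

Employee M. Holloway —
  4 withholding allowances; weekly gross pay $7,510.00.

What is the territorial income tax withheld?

Territorial Income Tax: taxable = $7,510.00 − 4×$122.00 = $7,022.00
  $695.20 + 33.4% × ($7,022.00 − $3,200.00) = $695.20 + 33.4% × $3,822.00 = $1,971.75

$1,971.75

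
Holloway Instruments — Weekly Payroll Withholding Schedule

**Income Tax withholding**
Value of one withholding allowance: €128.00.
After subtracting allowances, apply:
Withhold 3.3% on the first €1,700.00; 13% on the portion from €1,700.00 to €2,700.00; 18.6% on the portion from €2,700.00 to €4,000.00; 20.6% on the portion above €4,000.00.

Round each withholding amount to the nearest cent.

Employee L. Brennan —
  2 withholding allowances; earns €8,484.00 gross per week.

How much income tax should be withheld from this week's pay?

Income Tax: taxable = €8,484.00 − 2×€128.00 = €8,228.00
  €427.90 + 20.6% × (€8,228.00 − €4,000.00) = €427.90 + 20.6% × €4,228.00 = €1,298.87

€1,298.87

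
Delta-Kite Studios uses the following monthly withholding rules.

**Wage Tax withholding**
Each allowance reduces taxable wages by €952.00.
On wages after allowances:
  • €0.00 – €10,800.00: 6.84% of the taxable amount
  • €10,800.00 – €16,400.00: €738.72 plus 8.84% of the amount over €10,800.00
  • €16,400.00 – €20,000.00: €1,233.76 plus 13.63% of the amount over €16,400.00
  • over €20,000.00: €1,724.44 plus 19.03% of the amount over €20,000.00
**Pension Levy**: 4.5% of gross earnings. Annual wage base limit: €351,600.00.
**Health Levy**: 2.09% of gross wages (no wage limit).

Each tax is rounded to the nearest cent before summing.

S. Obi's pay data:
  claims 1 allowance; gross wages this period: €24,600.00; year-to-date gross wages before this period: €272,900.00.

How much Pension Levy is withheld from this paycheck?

Pension Levy: 4.5% × €24,600.00 = €1,107.00

€1,107.00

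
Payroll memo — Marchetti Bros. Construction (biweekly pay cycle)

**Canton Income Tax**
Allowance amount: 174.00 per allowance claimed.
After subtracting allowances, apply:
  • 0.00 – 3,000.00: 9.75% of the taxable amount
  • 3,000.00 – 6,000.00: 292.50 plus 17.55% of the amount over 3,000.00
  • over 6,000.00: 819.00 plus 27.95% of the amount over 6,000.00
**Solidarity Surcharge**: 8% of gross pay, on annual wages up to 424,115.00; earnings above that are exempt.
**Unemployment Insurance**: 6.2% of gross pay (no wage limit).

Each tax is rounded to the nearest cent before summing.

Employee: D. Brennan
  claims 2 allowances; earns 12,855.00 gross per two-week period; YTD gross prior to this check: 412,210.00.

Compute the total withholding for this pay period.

4,387.12

Canton Income Tax: taxable = 12,855.00 − 2×174.00 = 12,507.00
  819.00 + 27.95% × (12,507.00 − 6,000.00) = 819.00 + 27.95% × 6,507.00 = 2,637.71
Solidarity Surcharge: cap 424,115.00 − YTD 412,210.00 = 11,905.00 subject; 8% × 11,905.00 = 952.40
Unemployment Insurance: 6.2% × 12,855.00 = 797.01
Total: 2,637.71 + 952.40 + 797.01 = 4,387.12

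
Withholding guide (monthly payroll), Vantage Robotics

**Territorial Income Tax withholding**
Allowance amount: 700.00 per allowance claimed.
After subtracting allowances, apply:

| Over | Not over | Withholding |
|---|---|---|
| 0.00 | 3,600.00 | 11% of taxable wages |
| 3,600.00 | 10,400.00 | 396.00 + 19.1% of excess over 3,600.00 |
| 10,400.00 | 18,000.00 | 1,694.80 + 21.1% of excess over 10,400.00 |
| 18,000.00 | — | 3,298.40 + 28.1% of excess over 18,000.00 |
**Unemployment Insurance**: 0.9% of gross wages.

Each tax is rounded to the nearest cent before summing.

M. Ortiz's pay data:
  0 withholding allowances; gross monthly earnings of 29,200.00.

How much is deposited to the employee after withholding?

22,491.60

Territorial Income Tax: taxable = 29,200.00
  3,298.40 + 28.1% × (29,200.00 − 18,000.00) = 3,298.40 + 28.1% × 11,200.00 = 6,445.60
Unemployment Insurance: 0.9% × 29,200.00 = 262.80
Total withheld: 6,445.60 + 262.80 = 6,708.40
Net pay: 29,200.00 − 6,708.40 = 22,491.60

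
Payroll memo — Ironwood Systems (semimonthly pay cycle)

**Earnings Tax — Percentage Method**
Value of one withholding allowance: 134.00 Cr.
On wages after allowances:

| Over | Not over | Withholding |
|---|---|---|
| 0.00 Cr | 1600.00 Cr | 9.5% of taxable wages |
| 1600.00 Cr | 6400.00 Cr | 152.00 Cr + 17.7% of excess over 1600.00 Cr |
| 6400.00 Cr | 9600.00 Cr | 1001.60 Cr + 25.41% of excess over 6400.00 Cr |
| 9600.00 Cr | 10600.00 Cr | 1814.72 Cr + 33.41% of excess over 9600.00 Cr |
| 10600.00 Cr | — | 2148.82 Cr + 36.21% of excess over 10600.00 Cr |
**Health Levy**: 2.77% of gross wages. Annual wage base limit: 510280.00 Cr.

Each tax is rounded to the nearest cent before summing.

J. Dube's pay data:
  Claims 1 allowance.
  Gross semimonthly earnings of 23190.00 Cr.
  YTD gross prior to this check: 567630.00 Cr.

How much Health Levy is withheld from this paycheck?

0.00 Cr

Health Levy: YTD 567630.00 Cr ≥ cap 510280.00 Cr → 0.00 Cr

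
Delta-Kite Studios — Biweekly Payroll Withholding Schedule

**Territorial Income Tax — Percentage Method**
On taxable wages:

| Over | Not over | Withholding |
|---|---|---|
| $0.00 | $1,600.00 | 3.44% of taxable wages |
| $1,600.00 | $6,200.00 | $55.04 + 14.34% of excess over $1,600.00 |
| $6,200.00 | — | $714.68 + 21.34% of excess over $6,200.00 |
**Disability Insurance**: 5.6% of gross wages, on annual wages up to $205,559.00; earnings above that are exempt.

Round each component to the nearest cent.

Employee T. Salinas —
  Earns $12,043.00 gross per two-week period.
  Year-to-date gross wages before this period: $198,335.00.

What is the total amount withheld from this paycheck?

Territorial Income Tax: taxable = $12,043.00
  $714.68 + 21.34% × ($12,043.00 − $6,200.00) = $714.68 + 21.34% × $5,843.00 = $1,961.58
Disability Insurance: cap $205,559.00 − YTD $198,335.00 = $7,224.00 subject; 5.6% × $7,224.00 = $404.54
Total: $1,961.58 + $404.54 = $2,366.12

$2,366.12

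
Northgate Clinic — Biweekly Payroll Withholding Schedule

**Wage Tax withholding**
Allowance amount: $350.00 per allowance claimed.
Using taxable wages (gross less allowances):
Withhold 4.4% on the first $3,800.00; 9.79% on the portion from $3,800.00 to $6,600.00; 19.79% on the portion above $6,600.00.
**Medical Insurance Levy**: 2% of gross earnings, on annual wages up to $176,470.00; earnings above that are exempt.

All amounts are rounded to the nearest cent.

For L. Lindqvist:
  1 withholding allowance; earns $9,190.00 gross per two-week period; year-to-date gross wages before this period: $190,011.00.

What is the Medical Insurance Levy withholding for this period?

Medical Insurance Levy: YTD $190,011.00 ≥ cap $176,470.00 → $0.00

$0.00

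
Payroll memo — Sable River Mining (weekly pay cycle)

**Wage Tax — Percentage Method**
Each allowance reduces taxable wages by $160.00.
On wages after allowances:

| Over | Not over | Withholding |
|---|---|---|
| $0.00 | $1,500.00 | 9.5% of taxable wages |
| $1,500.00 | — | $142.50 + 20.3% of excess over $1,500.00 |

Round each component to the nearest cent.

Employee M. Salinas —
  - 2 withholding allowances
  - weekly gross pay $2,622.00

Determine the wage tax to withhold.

Wage Tax: taxable = $2,622.00 − 2×$160.00 = $2,302.00
  $142.50 + 20.3% × ($2,302.00 − $1,500.00) = $142.50 + 20.3% × $802.00 = $305.31

$305.31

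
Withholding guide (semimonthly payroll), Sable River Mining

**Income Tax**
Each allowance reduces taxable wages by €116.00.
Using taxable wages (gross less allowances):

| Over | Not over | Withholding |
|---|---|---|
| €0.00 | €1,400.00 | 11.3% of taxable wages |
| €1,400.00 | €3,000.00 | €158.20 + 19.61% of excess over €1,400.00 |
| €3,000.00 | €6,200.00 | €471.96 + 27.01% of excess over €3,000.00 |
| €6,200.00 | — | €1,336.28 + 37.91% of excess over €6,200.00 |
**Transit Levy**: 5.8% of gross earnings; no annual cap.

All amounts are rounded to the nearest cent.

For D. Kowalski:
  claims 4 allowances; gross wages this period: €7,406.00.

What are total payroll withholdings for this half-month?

Income Tax: taxable = €7,406.00 − 4×€116.00 = €6,942.00
  €1,336.28 + 37.91% × (€6,942.00 − €6,200.00) = €1,336.28 + 37.91% × €742.00 = €1,617.57
Transit Levy: 5.8% × €7,406.00 = €429.55
Total: €1,617.57 + €429.55 = €2,047.12

€2,047.12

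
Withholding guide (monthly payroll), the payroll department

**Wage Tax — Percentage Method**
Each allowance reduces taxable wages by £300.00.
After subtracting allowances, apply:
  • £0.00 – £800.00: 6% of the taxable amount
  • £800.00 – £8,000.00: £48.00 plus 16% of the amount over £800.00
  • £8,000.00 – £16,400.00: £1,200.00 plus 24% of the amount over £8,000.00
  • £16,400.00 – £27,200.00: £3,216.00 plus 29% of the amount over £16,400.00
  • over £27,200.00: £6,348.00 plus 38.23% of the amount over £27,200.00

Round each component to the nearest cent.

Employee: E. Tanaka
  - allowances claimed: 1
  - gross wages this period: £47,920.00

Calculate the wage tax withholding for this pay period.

Wage Tax: taxable = £47,920.00 − 1×£300.00 = £47,620.00
  £6,348.00 + 38.23% × (£47,620.00 − £27,200.00) = £6,348.00 + 38.23% × £20,420.00 = £14,154.57

£14,154.57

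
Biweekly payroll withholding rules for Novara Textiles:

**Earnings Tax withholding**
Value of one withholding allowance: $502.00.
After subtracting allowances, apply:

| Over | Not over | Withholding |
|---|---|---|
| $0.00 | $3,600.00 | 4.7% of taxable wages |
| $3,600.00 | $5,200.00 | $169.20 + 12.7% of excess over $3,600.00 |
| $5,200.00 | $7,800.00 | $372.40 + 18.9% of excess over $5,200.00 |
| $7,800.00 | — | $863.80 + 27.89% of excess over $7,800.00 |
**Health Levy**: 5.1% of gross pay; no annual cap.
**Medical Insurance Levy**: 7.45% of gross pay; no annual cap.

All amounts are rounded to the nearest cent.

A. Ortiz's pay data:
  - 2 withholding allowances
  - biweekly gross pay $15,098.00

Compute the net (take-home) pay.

Earnings Tax: taxable = $15,098.00 − 2×$502.00 = $14,094.00
  $863.80 + 27.89% × ($14,094.00 − $7,800.00) = $863.80 + 27.89% × $6,294.00 = $2,619.20
Health Levy: 5.1% × $15,098.00 = $770.00
Medical Insurance Levy: 7.45% × $15,098.00 = $1,124.80
Total withheld: $2,619.20 + $770.00 + $1,124.80 = $4,514.00
Net pay: $15,098.00 − $4,514.00 = $10,584.00

$10,584.00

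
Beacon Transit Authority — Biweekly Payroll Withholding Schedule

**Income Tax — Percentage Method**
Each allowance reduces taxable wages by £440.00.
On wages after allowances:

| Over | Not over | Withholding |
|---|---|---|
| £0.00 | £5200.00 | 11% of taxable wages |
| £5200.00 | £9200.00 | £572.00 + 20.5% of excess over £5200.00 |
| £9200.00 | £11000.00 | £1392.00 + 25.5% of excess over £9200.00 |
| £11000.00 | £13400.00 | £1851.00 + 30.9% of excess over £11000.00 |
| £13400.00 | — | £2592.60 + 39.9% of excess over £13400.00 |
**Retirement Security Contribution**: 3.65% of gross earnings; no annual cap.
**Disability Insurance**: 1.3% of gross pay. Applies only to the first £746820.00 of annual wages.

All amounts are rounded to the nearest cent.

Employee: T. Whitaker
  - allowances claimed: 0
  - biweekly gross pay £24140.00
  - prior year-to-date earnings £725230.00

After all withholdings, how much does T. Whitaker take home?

£16100.36

Income Tax: taxable = £24140.00
  £2592.60 + 39.9% × (£24140.00 − £13400.00) = £2592.60 + 39.9% × £10740.00 = £6877.86
Retirement Security Contribution: 3.65% × £24140.00 = £881.11
Disability Insurance: cap £746820.00 − YTD £725230.00 = £21590.00 subject; 1.3% × £21590.00 = £280.67
Total withheld: £6877.86 + £881.11 + £280.67 = £8039.64
Net pay: £24140.00 − £8039.64 = £16100.36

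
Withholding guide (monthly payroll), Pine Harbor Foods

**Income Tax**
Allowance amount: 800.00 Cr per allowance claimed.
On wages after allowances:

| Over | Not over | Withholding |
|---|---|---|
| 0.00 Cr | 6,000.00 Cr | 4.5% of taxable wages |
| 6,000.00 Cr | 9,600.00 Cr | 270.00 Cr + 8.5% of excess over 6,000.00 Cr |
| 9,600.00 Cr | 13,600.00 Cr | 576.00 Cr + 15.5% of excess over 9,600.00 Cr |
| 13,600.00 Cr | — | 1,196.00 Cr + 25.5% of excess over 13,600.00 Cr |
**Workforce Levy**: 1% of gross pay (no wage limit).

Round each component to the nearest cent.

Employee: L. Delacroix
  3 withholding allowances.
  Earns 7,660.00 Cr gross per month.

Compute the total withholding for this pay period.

313.30 Cr

Income Tax: taxable = 7,660.00 Cr − 3×800.00 Cr = 5,260.00 Cr
  4.5% × 5,260.00 Cr = 236.70 Cr
Workforce Levy: 1% × 7,660.00 Cr = 76.60 Cr
Total: 236.70 Cr + 76.60 Cr = 313.30 Cr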